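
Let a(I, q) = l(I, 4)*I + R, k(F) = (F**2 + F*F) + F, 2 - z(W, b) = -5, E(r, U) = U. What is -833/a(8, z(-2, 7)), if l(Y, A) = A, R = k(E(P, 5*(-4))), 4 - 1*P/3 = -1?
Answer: -119/116 ≈ -1.0259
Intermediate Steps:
P = 15 (P = 12 - 3*(-1) = 12 + 3 = 15)
z(W, b) = 7 (z(W, b) = 2 - 1*(-5) = 2 + 5 = 7)
k(F) = F + 2*F**2 (k(F) = (F**2 + F**2) + F = 2*F**2 + F = F + 2*F**2)
R = 780 (R = (5*(-4))*(1 + 2*(5*(-4))) = -20*(1 + 2*(-20)) = -20*(1 - 40) = -20*(-39) = 780)
a(I, q) = 780 + 4*I (a(I, q) = 4*I + 780 = 780 + 4*I)
-833/a(8, z(-2, 7)) = -833/(780 + 4*8) = -833/(780 + 32) = -833/812 = -833*1/812 = -119/116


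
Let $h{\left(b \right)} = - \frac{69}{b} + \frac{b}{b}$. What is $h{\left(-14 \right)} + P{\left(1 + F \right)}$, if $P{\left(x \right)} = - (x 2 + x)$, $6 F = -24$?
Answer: $\frac{209}{14} \approx 14.929$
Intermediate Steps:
$h{\left(b \right)} = 1 - \frac{69}{b}$ ($h{\left(b \right)} = - \frac{69}{b} + 1 = 1 - \frac{69}{b}$)
$F = -4$ ($F = \frac{1}{6} \left(-24\right) = -4$)
$P{\left(x \right)} = - 3 x$ ($P{\left(x \right)} = - (2 x + x) = - 3 x$)
$h{\left(-14 \right)} + P{\left(1 + F \right)} = \frac{-69 - 14}{-14} - 3 \left(1 - 4\right) = \left(- \frac{1}{14}\right) \left(-83\right) - -9 = \frac{83}{14} + 9 = \frac{209}{14}$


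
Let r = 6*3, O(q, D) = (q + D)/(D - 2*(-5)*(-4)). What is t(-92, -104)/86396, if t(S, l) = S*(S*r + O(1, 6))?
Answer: 1295153/734366 ≈ 1.7636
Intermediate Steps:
O(q, D) = (D + q)/(-40 + D) (O(q, D) = (D + q)/(D + 10*(-4)) = (D + q)/(D - 40) = (D + q)/(-40 + D))
r = 18
t(S, l) = S*(-7/34 + 18*S) (t(S, l) = S*(S*18 + (6 + 1)/(-40 + 6)) = S*(18*S + 7/(-34)) = S*(18*S - 1/34*7) = S*(18*S - 7/34) = S*(-7/34 + 18*S))
t(-92, -104)/86396 = ((1/34)*(-92)*(-7 + 612*(-92)))/86396 = ((1/34)*(-92)*(-7 - 56304))*(1/86396) = ((1/34)*(-92)*(-56311))*(1/86396) = (2590306/17)*(1/86396) = 1295153/734366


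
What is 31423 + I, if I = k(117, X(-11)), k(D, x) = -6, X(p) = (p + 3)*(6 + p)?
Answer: 31417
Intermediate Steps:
X(p) = (3 + p)*(6 + p)
I = -6
31423 + I = 31423 - 6 = 31417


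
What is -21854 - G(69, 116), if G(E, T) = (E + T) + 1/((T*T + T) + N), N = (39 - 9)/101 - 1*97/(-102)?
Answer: -3081748664741/139831601 ≈ -22039.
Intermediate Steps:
N = 12857/10302 (N = 30*(1/101) - 97*(-1/102) = 30/101 + 97/102 = 12857/10302 ≈ 1.2480)
G(E, T) = E + T + 1/(12857/10302 + T + T²) (G(E, T) = (E + T) + 1/((T*T + T) + 12857/10302) = (E + T) + 1/((T² + T) + 12857/10302) = (E + T) + 1/((T + T²) + 12857/10302) = (E + T) + 1/(12857/10302 + T + T²) = E + T + 1/(12857/10302 + T + T²))
-21854 - G(69, 116) = -21854 - (10302 + 10302*116² + 10302*116³ + 12857*69 + 12857*116 + 10302*69*116 + 10302*69*116²)/(12857 + 10302*116 + 10302*116²) = -21854 - (10302 + 10302*13456 + 10302*1560896 + 887133 + 1491412 + 82457208 + 10302*69*13456)/(12857 + 1195032 + 10302*13456) = -21854 - (10302 + 138623712 + 16080350592 + 887133 + 1491412 + 82457208 + 9565036128)/(12857 + 1195032 + 138623712) = -21854 - 25868856487/139831601 = -3081748664741/139831601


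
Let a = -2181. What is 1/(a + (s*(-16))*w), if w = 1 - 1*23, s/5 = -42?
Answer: -1/76101 ≈ -1.3140e-5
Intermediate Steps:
s = -210 (s = 5*(-42) = -210)
w = -22 (w = 1 - 23 = -22)
1/(a + (s*(-16))*w) = 1/(-2181 - 210*(-16)*(-22)) = 1/(-2181 + 3360*(-22)) = 1/(-2181 - 73920) = 1/(-76101) = -1/76101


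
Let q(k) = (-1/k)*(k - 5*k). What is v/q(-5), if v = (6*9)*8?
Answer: 108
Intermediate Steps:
v = 432 (v = 54*8 = 432)
q(k) = 4 (q(k) = (-1/k)*(-4*k) = 4)
v/q(-5) = 432/4 = 432*(1/4) = 108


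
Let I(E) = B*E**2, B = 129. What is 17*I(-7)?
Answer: 107457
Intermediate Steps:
I(E) = 129*E**2
17*I(-7) = 17*(129*(-7)**2) = 17*(129*49) = 17*6321 = 107457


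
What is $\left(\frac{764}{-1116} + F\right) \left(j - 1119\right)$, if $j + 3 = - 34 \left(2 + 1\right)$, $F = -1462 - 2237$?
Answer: $\frac{140380832}{31} \approx 4.5284 \cdot 10^{6}$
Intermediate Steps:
$F = -3699$ ($F = -1462 - 2237 = -3699$)
$j = -105$ ($j = -3 - 34 \left(2 + 1\right) = -3 - 102 = -105$)
$\left(\frac{764}{-1116} + F\right) \left(j - 1119\right) = \left(\frac{764}{-1116} - 3699\right) \left(-105 - 1119\right) = \left(764 \left(- \frac{1}{1116}\right) - 3699\right) \left(-1224\right) = \left(- \frac{191}{279} - 3699\right) \left(-1224\right) = \left(- \frac{1032212}{279}\right) \left(-1224\right) = \frac{140380832}{31}$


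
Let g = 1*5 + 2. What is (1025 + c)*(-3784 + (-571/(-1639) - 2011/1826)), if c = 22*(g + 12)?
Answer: -135082229997/24734 ≈ -5.4614e+6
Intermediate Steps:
g = 7 (g = 5 + 2 = 7)
c = 418 (c = 22*(7 + 12) = 22*19 = 418)
(1025 + c)*(-3784 + (-571/(-1639) - 2011/1826)) = (1025 + 418)*(-3784 + (-571/(-1639) - 2011/1826)) = 1443*(-3784 + (-571*(-1/1639) - 2011*1/1826)) = 1443*(-3784 + (571/1639 - 2011/1826)) = 1443*(-3784 - 18623/24734) = 1443*(-93612079/24734) = -135082229997/24734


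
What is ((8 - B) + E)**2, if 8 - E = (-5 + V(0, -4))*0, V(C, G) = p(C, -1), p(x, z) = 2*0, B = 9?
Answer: 49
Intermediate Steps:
p(x, z) = 0
V(C, G) = 0
E = 8 (E = 8 - (-5 + 0)*0 = 8 - (-5)*0 = 8 - 1*0 = 8 + 0 = 8)
((8 - B) + E)**2 = ((8 - 1*9) + 8)**2 = ((8 - 9) + 8)**2 = (-1 + 8)**2 = 7**2 = 49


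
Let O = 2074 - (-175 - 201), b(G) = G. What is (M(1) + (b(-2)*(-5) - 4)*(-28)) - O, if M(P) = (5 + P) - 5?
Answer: -2617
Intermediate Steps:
M(P) = P
O = 2450 (O = 2074 - 1*(-376) = 2074 + 376 = 2450)
(M(1) + (b(-2)*(-5) - 4)*(-28)) - O = (1 + (-2*(-5) - 4)*(-28)) - 1*2450 = (1 + (10 - 4)*(-28)) - 2450 = (1 + 6*(-28)) - 2450 = (1 - 168) - 2450 = -167 - 2450 = -2617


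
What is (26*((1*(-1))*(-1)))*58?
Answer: 1508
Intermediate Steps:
(26*((1*(-1))*(-1)))*58 = (26*(-1*(-1)))*58 = (26*1)*58 = 26*58 = 1508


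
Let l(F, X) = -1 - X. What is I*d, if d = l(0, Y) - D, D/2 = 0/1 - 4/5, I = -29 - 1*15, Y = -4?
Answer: -1012/5 ≈ -202.40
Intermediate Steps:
I = -44 (I = -29 - 15 = -44)
D = -8/5 (D = 2*(0/1 - 4/5) = 2*(0*1 - 4*⅕) = 2*(0 - ⅘) = 2*(-⅘) = -8/5 ≈ -1.6000)
d = 23/5 (d = (-1 - 1*(-4)) - 1*(-8/5) = (-1 + 4) + 8/5 = 3 + 8/5 = 23/5 ≈ 4.6000)
I*d = -44*23/5 = -1012/5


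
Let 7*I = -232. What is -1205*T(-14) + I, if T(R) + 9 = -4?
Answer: 109423/7 ≈ 15632.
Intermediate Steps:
I = -232/7 (I = (1/7)*(-232) = -232/7 ≈ -33.143)
T(R) = -13 (T(R) = -9 - 4 = -13)
-1205*T(-14) + I = -1205*(-13) - 232/7 = 15665 - 232/7 = 109423/7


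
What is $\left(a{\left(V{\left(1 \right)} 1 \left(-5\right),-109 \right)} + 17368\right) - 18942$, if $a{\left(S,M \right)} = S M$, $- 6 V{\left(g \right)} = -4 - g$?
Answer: $- \frac{6719}{6} \approx -1119.8$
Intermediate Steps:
$V{\left(g \right)} = \frac{2}{3} + \frac{g}{6}$ ($V{\left(g \right)} = - \frac{-4 - g}{6} = \frac{2}{3} + \frac{g}{6}$)
$a{\left(S,M \right)} = M S$
$\left(a{\left(V{\left(1 \right)} 1 \left(-5\right),-109 \right)} + 17368\right) - 18942 = \left(- 109 \left(\frac{2}{3} + \frac{1}{6} \cdot 1\right) 1 \left(-5\right) + 17368\right) - 18942 = \left(- 109 \left(\frac{2}{3} + \frac{1}{6}\right) 1 \left(-5\right) + 17368\right) - 18942 = \left(- 109 \cdot \frac{5}{6} \cdot 1 \left(-5\right) + 17368\right) - 18942 = \left(- 109 \cdot \frac{5}{6} \left(-5\right) + 17368\right) - 18942 = \left(\left(-109\right) \left(- \frac{25}{6}\right) + 17368\right) - 18942 = \left(\frac{2725}{6} + 17368\right) - 18942 = \frac{106933}{6} - 18942 = - \frac{6719}{6}$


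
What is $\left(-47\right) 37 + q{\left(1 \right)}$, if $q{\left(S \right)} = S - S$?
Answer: $-1739$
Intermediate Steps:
$q{\left(S \right)} = 0$
$\left(-47\right) 37 + q{\left(1 \right)} = \left(-47\right) 37 + 0 = -1739 + 0 = -1739$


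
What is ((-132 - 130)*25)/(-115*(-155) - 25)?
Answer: -131/356 ≈ -0.36798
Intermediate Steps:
((-132 - 130)*25)/(-115*(-155) - 25) = (-262*25)/(17825 - 25) = -6550/17800 = -6550*1/17800 = -131/356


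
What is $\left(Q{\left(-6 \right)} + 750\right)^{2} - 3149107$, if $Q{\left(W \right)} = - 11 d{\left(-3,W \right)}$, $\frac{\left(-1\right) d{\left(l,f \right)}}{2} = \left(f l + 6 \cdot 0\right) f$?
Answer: $-505231$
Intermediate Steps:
$d{\left(l,f \right)} = - 2 l f^{2}$ ($d{\left(l,f \right)} = - 2 \left(f l + 6 \cdot 0\right) f = - 2 \left(f l + 0\right) f = - 2 f l f = - 2 l f^{2}$)
$Q{\left(W \right)} = - 66 W^{2}$ ($Q{\left(W \right)} = - 11 \left(\left(-2\right) \left(-3\right) W^{2}\right) = - 11 \cdot 6 W^{2} = - 66 W^{2}$)
$\left(Q{\left(-6 \right)} + 750\right)^{2} - 3149107 = \left(- 66 \left(-6\right)^{2} + 750\right)^{2} - 3149107 = \left(\left(-66\right) 36 + 750\right)^{2} - 3149107 = \left(-2376 + 750\right)^{2} - 3149107 = \left(-1626\right)^{2} - 3149107 = 2643876 - 3149107 = -505231$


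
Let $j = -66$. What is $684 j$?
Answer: $-45144$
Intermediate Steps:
$684 j = 684 \left(-66\right) = -45144$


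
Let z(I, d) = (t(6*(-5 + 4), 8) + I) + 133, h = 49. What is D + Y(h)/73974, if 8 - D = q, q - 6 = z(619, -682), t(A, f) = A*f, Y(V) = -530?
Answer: -25965139/36987 ≈ -702.01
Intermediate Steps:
z(I, d) = 85 + I (z(I, d) = ((6*(-5 + 4))*8 + I) + 133 = ((6*(-1))*8 + I) + 133 = (-6*8 + I) + 133 = (-48 + I) + 133 = 85 + I)
q = 710 (q = 6 + (85 + 619) = 6 + 704 = 710)
D = -702 (D = 8 - 1*710 = 8 - 710 = -702)
D + Y(h)/73974 = -702 - 530/73974 = -702 - 530*1/73974 = -702 - 265/36987 = -25965139/36987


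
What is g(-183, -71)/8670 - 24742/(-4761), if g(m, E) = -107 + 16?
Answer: 71359963/13759290 ≈ 5.1863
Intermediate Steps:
g(m, E) = -91
g(-183, -71)/8670 - 24742/(-4761) = -91/8670 - 24742/(-4761) = -91*1/8670 - 24742*(-1/4761) = -91/8670 + 24742/4761 = 71359963/13759290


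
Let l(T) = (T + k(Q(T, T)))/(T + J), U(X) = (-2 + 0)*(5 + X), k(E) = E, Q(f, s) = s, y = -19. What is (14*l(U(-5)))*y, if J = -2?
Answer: 0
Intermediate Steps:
U(X) = -10 - 2*X (U(X) = -2*(5 + X) = -10 - 2*X)
l(T) = 2*T/(-2 + T) (l(T) = (T + T)/(T - 2) = (2*T)/(-2 + T) = 2*T/(-2 + T))
(14*l(U(-5)))*y = (14*(2*(-10 - 2*(-5))/(-2 + (-10 - 2*(-5)))))*(-19) = (14*(2*(-10 + 10)/(-2 + (-10 + 10))))*(-19) = (14*(2*0/(-2 + 0)))*(-19) = (14*(2*0/(-2)))*(-19) = (14*(2*0*(-1/2)))*(-19) = (14*0)*(-19) = 0*(-19) = 0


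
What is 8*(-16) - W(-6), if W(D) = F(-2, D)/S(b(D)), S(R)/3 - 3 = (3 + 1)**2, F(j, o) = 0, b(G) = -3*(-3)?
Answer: -128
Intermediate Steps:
b(G) = 9
S(R) = 57 (S(R) = 9 + 3*(3 + 1)**2 = 9 + 3*4**2 = 9 + 3*16 = 9 + 48 = 57)
W(D) = 0 (W(D) = 0/57 = 0*(1/57) = 0)
8*(-16) - W(-6) = 8*(-16) - 1*0 = -128 + 0 = -128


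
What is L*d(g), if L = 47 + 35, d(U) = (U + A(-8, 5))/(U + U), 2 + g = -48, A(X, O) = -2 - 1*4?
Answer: 1148/25 ≈ 45.920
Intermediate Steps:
A(X, O) = -6 (A(X, O) = -2 - 4 = -6)
g = -50 (g = -2 - 48 = -50)
d(U) = (-6 + U)/(2*U) (d(U) = (U - 6)/(U + U) = (-6 + U)/((2*U)) = (-6 + U)*(1/(2*U)) = (-6 + U)/(2*U))
L = 82
L*d(g) = 82*((½)*(-6 - 50)/(-50)) = 82*((½)*(-1/50)*(-56)) = 82*(14/25) = 1148/25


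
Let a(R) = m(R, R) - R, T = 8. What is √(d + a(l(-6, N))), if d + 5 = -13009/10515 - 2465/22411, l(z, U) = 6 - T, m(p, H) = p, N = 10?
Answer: I*√352469497267310835/235651665 ≈ 2.5194*I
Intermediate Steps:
l(z, U) = -2 (l(z, U) = 6 - 1*8 = 6 - 8 = -2)
a(R) = 0 (a(R) = R - R = 0)
d = -1495722499/235651665 (d = -5 + (-13009/10515 - 2465/22411) = -5 - 317464174/235651665 = -1495722499/235651665 ≈ -6.3472)
√(d + a(l(-6, N))) = √(-1495722499/235651665 + 0) = √(-1495722499/235651665) = I*√352469497267310835/235651665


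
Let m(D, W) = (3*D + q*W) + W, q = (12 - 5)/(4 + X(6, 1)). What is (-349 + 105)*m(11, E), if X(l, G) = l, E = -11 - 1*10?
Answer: 3294/5 ≈ 658.80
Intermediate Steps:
E = -21 (E = -11 - 10 = -21)
q = 7/10 (q = (12 - 5)/(4 + 6) = 7/10 ≈ 0.70000)
m(D, W) = 3*D + 17*W/10 (m(D, W) = (3*D + 7*W/10) + W = 3*D + 17*W/10)
(-349 + 105)*m(11, E) = (-349 + 105)*(3*11 + (17/10)*(-21)) = -244*(33 - 357/10) = -244*(-27/10) = 3294/5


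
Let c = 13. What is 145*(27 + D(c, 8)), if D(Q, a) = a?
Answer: 5075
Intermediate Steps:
145*(27 + D(c, 8)) = 145*(27 + 8) = 145*35 = 5075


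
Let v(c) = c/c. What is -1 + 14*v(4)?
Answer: 13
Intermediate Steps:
v(c) = 1
-1 + 14*v(4) = -1 + 14*1 = -1 + 14 = 13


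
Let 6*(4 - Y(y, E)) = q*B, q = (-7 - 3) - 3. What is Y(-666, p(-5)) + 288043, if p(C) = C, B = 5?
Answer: 1728347/6 ≈ 2.8806e+5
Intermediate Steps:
q = -13 (q = -10 - 3 = -13)
Y(y, E) = 89/6 (Y(y, E) = 4 - (-13)*5/6 = 4 - 1/6*(-65) = 4 + 65/6 = 89/6)
Y(-666, p(-5)) + 288043 = 89/6 + 288043 = 1728347/6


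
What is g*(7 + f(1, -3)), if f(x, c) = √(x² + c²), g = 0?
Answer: 0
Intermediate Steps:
f(x, c) = √(c² + x²)
g*(7 + f(1, -3)) = 0*(7 + √((-3)² + 1²)) = 0*(7 + √(9 + 1)) = 0*(7 + √10) = 0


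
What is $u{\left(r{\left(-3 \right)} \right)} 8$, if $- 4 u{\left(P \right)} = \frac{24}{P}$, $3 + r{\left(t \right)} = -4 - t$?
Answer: $12$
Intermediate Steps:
$r{\left(t \right)} = -7 - t$ ($r{\left(t \right)} = -3 - \left(4 + t\right) = -7 - t$)
$u{\left(P \right)} = - \frac{6}{P}$ ($u{\left(P \right)} = - \frac{24 \frac{1}{P}}{4} = - \frac{6}{P}$)
$u{\left(r{\left(-3 \right)} \right)} 8 = - \frac{6}{-7 - -3} \cdot 8 = - \frac{6}{-7 + 3} \cdot 8 = - \frac{6}{-4} \cdot 8 = \left(-6\right) \left(- \frac{1}{4}\right) 8 = \frac{3}{2} \cdot 8 = 12$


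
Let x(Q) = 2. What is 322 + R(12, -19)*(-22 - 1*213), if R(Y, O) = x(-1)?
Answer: -148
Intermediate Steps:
R(Y, O) = 2
322 + R(12, -19)*(-22 - 1*213) = 322 + 2*(-22 - 1*213) = 322 + 2*(-22 - 213) = 322 + 2*(-235) = 322 - 470 = -148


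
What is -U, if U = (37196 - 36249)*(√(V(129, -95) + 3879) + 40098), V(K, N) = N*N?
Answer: -37972806 - 1894*√3226 ≈ -3.8080e+7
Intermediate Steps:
V(K, N) = N²
U = 37972806 + 1894*√3226 (U = (37196 - 36249)*(√((-95)² + 3879) + 40098) = 947*(√(9025 + 3879) + 40098) = 947*(√12904 + 40098) = 947*(2*√3226 + 40098) = 947*(40098 + 2*√3226) = 37972806 + 1894*√3226 ≈ 3.8080e+7)
-U = -(37972806 + 1894*√3226) = -37972806 - 1894*√3226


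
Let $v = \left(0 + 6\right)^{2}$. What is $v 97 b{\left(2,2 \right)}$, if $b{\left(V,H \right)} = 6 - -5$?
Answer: $38412$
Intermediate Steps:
$v = 36$ ($v = 6^{2} = 36$)
$b{\left(V,H \right)} = 11$ ($b{\left(V,H \right)} = 6 + 5 = 11$)
$v 97 b{\left(2,2 \right)} = 36 \cdot 97 \cdot 11 = 3492 \cdot 11 = 38412$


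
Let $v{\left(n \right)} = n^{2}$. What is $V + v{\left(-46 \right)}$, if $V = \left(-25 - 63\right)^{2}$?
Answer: $9860$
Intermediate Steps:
$V = 7744$ ($V = \left(-88\right)^{2} = 7744$)
$V + v{\left(-46 \right)} = 7744 + \left(-46\right)^{2} = 7744 + 2116 = 9860$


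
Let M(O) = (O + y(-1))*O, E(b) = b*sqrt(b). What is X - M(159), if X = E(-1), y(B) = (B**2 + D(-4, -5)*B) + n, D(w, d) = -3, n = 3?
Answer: -26394 - I ≈ -26394.0 - 1.0*I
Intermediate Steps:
y(B) = 3 + B**2 - 3*B (y(B) = (B**2 - 3*B) + 3 = 3 + B**2 - 3*B)
E(b) = b**(3/2)
X = -I (X = (-1)**(3/2) = -I ≈ -1.0*I)
M(O) = O*(7 + O) (M(O) = (O + (3 + (-1)**2 - 3*(-1)))*O = (O + (3 + 1 + 3))*O = (O + 7)*O = (7 + O)*O = O*(7 + O))
X - M(159) = -I - 159*(7 + 159) = -I - 159*166 = -I - 1*26394 = -I - 26394 = -26394 - I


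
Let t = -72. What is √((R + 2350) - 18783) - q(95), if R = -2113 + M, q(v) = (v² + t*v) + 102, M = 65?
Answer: -2287 + I*√18481 ≈ -2287.0 + 135.94*I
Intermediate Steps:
q(v) = 102 + v² - 72*v (q(v) = (v² - 72*v) + 102 = 102 + v² - 72*v)
R = -2048 (R = -2113 + 65 = -2048)
√((R + 2350) - 18783) - q(95) = √((-2048 + 2350) - 18783) - (102 + 95² - 72*95) = √(302 - 18783) - (102 + 9025 - 6840) = √(-18481) - 1*2287 = I*√18481 - 2287 = -2287 + I*√18481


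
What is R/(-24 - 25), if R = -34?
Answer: 34/49 ≈ 0.69388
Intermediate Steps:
R/(-24 - 25) = -34/(-24 - 25) = -34/(-49) = -1/49*(-34) = 34/49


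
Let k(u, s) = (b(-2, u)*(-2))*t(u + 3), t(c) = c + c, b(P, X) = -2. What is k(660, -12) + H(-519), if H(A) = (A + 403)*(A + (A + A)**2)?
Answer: -124917996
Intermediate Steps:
H(A) = (403 + A)*(A + 4*A**2) (H(A) = (403 + A)*(A + (2*A)**2) = (403 + A)*(A + 4*A**2))
t(c) = 2*c
k(u, s) = 24 + 8*u (k(u, s) = (-2*(-2))*(2*(u + 3)) = 4*(2*(3 + u)) = 4*(6 + 2*u) = 24 + 8*u)
k(660, -12) + H(-519) = (24 + 8*660) - 519*(403 + 4*(-519)**2 + 1613*(-519)) = (24 + 5280) - 519*(403 + 4*269361 - 837147) = 5304 - 519*(403 + 1077444 - 837147) = 5304 - 519*240700 = 5304 - 124923300 = -124917996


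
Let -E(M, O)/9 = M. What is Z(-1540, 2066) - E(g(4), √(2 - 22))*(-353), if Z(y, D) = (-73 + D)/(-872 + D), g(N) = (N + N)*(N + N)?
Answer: -242771639/1194 ≈ -2.0333e+5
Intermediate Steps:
g(N) = 4*N² (g(N) = (2*N)*(2*N) = 4*N²)
E(M, O) = -9*M
Z(y, D) = (-73 + D)/(-872 + D)
Z(-1540, 2066) - E(g(4), √(2 - 22))*(-353) = (-73 + 2066)/(-872 + 2066) - (-36*4²)*(-353) = 1993/1194 - (-36*16)*(-353) = (1/1194)*1993 - (-9*64)*(-353) = 1993/1194 - (-576)*(-353) = 1993/1194 - 1*203328 = 1993/1194 - 203328 = -242771639/1194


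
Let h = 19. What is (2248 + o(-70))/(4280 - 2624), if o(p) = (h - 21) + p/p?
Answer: 749/552 ≈ 1.3569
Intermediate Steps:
o(p) = -1 (o(p) = (19 - 21) + p/p = -2 + 1 = -1)
(2248 + o(-70))/(4280 - 2624) = (2248 - 1)/(4280 - 2624) = 2247/1656 = 2247*(1/1656) = 749/552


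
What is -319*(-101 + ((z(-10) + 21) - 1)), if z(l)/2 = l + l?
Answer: 38599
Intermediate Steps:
z(l) = 4*l (z(l) = 2*(l + l) = 2*(2*l) = 4*l)
-319*(-101 + ((z(-10) + 21) - 1)) = -319*(-101 + ((4*(-10) + 21) - 1)) = -319*(-101 + ((-40 + 21) - 1)) = -319*(-101 + (-19 - 1)) = -319*(-101 - 20) = -319*(-121) = 38599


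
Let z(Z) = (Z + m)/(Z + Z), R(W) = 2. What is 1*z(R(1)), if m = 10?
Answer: 3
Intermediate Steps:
z(Z) = (10 + Z)/(2*Z) (z(Z) = (Z + 10)/(Z + Z) = (10 + Z)/((2*Z)) = (10 + Z)*(1/(2*Z)) = (10 + Z)/(2*Z))
1*z(R(1)) = 1*((1/2)*(10 + 2)/2) = 1*((1/2)*(1/2)*12) = 1*3 = 3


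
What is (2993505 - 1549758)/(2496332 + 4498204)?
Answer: 481249/2331512 ≈ 0.20641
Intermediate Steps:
(2993505 - 1549758)/(2496332 + 4498204) = 1443747/6994536 = 1443747*(1/6994536) = 481249/2331512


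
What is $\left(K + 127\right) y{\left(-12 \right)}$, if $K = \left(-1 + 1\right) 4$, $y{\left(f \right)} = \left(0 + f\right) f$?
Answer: $18288$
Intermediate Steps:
$y{\left(f \right)} = f^{2}$ ($y{\left(f \right)} = f f = f^{2}$)
$K = 0$ ($K = 0 \cdot 4 = 0$)
$\left(K + 127\right) y{\left(-12 \right)} = \left(0 + 127\right) \left(-12\right)^{2} = 127 \cdot 144 = 18288$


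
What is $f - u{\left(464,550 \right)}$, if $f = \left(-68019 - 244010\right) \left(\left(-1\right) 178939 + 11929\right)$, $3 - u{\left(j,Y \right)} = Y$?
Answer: $52111963837$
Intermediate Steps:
$u{\left(j,Y \right)} = 3 - Y$
$f = 52111963290$ ($f = - 312029 \left(-178939 + 11929\right) = \left(-312029\right) \left(-167010\right) = 52111963290$)
$f - u{\left(464,550 \right)} = 52111963290 - \left(3 - 550\right) = 52111963290 - -547 = 52111963290 + 547 = 52111963837$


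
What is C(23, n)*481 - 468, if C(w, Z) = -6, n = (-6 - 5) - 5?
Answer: -3354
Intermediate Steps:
n = -16 (n = -11 - 5 = -16)
C(23, n)*481 - 468 = -6*481 - 468 = -2886 - 468 = -3354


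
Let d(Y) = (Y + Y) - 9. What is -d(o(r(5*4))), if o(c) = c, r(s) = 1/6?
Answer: 26/3 ≈ 8.6667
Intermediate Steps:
r(s) = ⅙
d(Y) = -9 + 2*Y (d(Y) = 2*Y - 9 = -9 + 2*Y)
-d(o(r(5*4))) = -(-9 + 2*(⅙)) = -(-9 + ⅓) = -1*(-26/3) = 26/3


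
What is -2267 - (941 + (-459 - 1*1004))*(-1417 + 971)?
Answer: -235079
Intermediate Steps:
-2267 - (941 + (-459 - 1*1004))*(-1417 + 971) = -2267 - (941 + (-459 - 1004))*(-446) = -2267 - (941 - 1463)*(-446) = -2267 - (-522)*(-446) = -2267 - 1*232812 = -2267 - 232812 = -235079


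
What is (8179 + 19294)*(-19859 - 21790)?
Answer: -1144222977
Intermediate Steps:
(8179 + 19294)*(-19859 - 21790) = 27473*(-41649) = -1144222977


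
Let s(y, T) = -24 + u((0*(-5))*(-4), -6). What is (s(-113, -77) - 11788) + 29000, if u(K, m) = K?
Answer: 17188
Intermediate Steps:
s(y, T) = -24 (s(y, T) = -24 + (0*(-5))*(-4) = -24 + 0*(-4) = -24 + 0 = -24)
(s(-113, -77) - 11788) + 29000 = (-24 - 11788) + 29000 = -11812 + 29000 = 17188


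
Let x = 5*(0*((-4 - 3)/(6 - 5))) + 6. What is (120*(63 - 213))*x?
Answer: -108000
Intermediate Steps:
x = 6 (x = 5*(0*(-7/1)) + 6 = 5*(0*(-7*1)) + 6 = 5*(0*(-7)) + 6 = 5*0 + 6 = 0 + 6 = 6)
(120*(63 - 213))*x = (120*(63 - 213))*6 = (120*(-150))*6 = -18000*6 = -108000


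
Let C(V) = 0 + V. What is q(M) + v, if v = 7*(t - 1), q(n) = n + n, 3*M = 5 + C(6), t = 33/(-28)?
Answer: -95/12 ≈ -7.9167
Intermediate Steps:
t = -33/28 (t = 33*(-1/28) = -33/28 ≈ -1.1786)
C(V) = V
M = 11/3 (M = (5 + 6)/3 = (1/3)*11 = 11/3 ≈ 3.6667)
q(n) = 2*n
v = -61/4 (v = 7*(-33/28 - 1) = 7*(-61/28) = -61/4 ≈ -15.250)
q(M) + v = 2*(11/3) - 61/4 = 22/3 - 61/4 = -95/12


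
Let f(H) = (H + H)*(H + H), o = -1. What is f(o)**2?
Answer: 16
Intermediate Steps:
f(H) = 4*H**2 (f(H) = (2*H)*(2*H) = 4*H**2)
f(o)**2 = (4*(-1)**2)**2 = (4*1)**2 = 4**2 = 16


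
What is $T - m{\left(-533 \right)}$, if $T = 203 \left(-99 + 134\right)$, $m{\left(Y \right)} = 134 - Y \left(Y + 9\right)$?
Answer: $286263$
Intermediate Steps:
$m{\left(Y \right)} = 134 - Y \left(9 + Y\right)$
$T = 7105$ ($T = 203 \cdot 35 = 7105$)
$T - m{\left(-533 \right)} = 7105 - \left(134 - \left(-533\right)^{2} - -4797\right) = 7105 - \left(134 - 284089 + 4797\right) = 7105 - -279158 = 7105 + 279158 = 286263$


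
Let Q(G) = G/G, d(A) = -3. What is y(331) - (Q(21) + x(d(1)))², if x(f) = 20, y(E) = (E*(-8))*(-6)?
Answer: 15447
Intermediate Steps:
y(E) = 48*E (y(E) = -8*E*(-6) = 48*E)
Q(G) = 1
y(331) - (Q(21) + x(d(1)))² = 48*331 - (1 + 20)² = 15888 - 1*21² = 15888 - 1*441 = 15888 - 441 = 15447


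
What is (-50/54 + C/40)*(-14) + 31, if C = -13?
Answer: 26197/540 ≈ 48.513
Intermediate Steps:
(-50/54 + C/40)*(-14) + 31 = (-50/54 - 13/40)*(-14) + 31 = (-50*1/54 - 13*1/40)*(-14) + 31 = (-25/27 - 13/40)*(-14) + 31 = -1351/1080*(-14) + 31 = 9457/540 + 31 = 26197/540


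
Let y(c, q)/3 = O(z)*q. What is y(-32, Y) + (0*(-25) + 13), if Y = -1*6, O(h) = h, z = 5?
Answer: -77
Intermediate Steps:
Y = -6
y(c, q) = 15*q (y(c, q) = 3*(5*q) = 15*q)
y(-32, Y) + (0*(-25) + 13) = 15*(-6) + (0*(-25) + 13) = -90 + (0 + 13) = -90 + 13 = -77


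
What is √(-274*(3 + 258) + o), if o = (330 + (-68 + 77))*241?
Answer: √10185 ≈ 100.92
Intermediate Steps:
o = 81699 (o = (330 + 9)*241 = 339*241 = 81699)
√(-274*(3 + 258) + o) = √(-274*(3 + 258) + 81699) = √(-274*261 + 81699) = √(-71514 + 81699) = √10185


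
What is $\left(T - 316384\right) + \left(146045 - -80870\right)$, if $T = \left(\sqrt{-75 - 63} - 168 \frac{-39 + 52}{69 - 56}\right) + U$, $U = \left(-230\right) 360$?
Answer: $-172437 + i \sqrt{138} \approx -1.7244 \cdot 10^{5} + 11.747 i$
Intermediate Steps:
$U = -82800$
$T = -82968 + i \sqrt{138}$ ($T = \left(\sqrt{-75 - 63} - 168 \frac{-39 + 52}{69 - 56}\right) - 82800 = \left(\sqrt{-138} - 168 \cdot \frac{13}{13}\right) - 82800 = \left(i \sqrt{138} - 168 \cdot 13 \cdot \frac{1}{13}\right) - 82800 = \left(i \sqrt{138} - 168\right) - 82800 = \left(-168 + i \sqrt{138}\right) - 82800 = -82968 + i \sqrt{138} \approx -82968.0 + 11.747 i$)
$\left(T - 316384\right) + \left(146045 - -80870\right) = \left(\left(-82968 + i \sqrt{138}\right) - 316384\right) + \left(146045 - -80870\right) = \left(-399352 + i \sqrt{138}\right) + \left(146045 + 80870\right) = \left(-399352 + i \sqrt{138}\right) + 226915 = -172437 + i \sqrt{138}$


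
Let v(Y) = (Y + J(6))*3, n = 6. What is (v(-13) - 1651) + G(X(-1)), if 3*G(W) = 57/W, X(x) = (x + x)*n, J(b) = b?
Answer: -20083/12 ≈ -1673.6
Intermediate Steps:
X(x) = 12*x (X(x) = (x + x)*6 = (2*x)*6 = 12*x)
v(Y) = 18 + 3*Y (v(Y) = (Y + 6)*3 = (6 + Y)*3 = 18 + 3*Y)
G(W) = 19/W (G(W) = (57/W)/3 = 19/W)
(v(-13) - 1651) + G(X(-1)) = ((18 + 3*(-13)) - 1651) + 19/((12*(-1))) = ((18 - 39) - 1651) + 19/(-12) = (-21 - 1651) + 19*(-1/12) = -1672 - 19/12 = -20083/12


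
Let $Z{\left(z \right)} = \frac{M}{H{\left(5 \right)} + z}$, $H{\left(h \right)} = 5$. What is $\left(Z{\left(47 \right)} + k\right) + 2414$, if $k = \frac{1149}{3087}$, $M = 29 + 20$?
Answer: $\frac{129238649}{53508} \approx 2415.3$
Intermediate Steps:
$M = 49$
$k = \frac{383}{1029}$ ($k = 1149 \cdot \frac{1}{3087} = \frac{383}{1029} \approx 0.37221$)
$Z{\left(z \right)} = \frac{49}{5 + z}$
$\left(Z{\left(47 \right)} + k\right) + 2414 = \left(\frac{49}{5 + 47} + \frac{383}{1029}\right) + 2414 = \left(\frac{49}{52} + \frac{383}{1029}\right) + 2414 = \frac{70337}{53508} + 2414 = \frac{129238649}{53508}$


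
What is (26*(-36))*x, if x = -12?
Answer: 11232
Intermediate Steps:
(26*(-36))*x = (26*(-36))*(-12) = -936*(-12) = 11232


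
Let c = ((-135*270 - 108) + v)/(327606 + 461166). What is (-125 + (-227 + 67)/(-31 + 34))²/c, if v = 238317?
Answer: 75255421900/605277 ≈ 1.2433e+5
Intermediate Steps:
c = 67253/262924 (c = ((-135*270 - 108) + 238317)/(327606 + 461166) = ((-36450 - 108) + 238317)/788772 = (-36558 + 238317)*(1/788772) = 201759*(1/788772) = 67253/262924 ≈ 0.25579)
(-125 + (-227 + 67)/(-31 + 34))²/c = (-125 + (-227 + 67)/(-31 + 34))²/(67253/262924) = (-125 - 160/3)²*(262924/67253) = (-535/3)²*(262924/67253) = (286225/9)*(262924/67253) = 75255421900/605277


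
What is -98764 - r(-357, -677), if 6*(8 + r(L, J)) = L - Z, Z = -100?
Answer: -592279/6 ≈ -98713.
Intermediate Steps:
r(L, J) = 26/3 + L/6 (r(L, J) = -8 + (L - 1*(-100))/6 = -8 + (L + 100)/6 = -8 + (100 + L)/6 = -8 + (50/3 + L/6) = 26/3 + L/6)
-98764 - r(-357, -677) = -98764 - (26/3 + (⅙)*(-357)) = -98764 - (26/3 - 119/2) = -98764 - 1*(-305/6) = -98764 + 305/6 = -592279/6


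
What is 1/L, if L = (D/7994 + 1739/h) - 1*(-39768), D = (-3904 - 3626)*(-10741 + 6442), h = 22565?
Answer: 90192305/3952005646298 ≈ 2.2822e-5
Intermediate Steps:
D = 32371470 (D = -7530*(-4299) = 32371470)
L = 3952005646298/90192305 (L = (32371470/7994 + 1739/22565) - 1*(-39768) = (32371470*(1/7994) + 1739*(1/22565)) + 39768 = (16185735/3997 + 1739/22565) + 39768 = 365238061058/90192305 + 39768 = 3952005646298/90192305 ≈ 43818.)
1/L = 1/(3952005646298/90192305) = 90192305/3952005646298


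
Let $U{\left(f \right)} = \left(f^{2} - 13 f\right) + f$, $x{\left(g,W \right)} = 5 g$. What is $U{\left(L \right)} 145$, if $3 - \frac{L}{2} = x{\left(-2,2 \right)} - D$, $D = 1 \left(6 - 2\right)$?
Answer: $108460$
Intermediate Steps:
$D = 4$ ($D = 1 \cdot 4 = 4$)
$L = 34$ ($L = 6 - 2 \left(5 \left(-2\right) - 4\right) = 6 - 2 \left(-10 - 4\right) = 6 - -28 = 6 + 28 = 34$)
$U{\left(f \right)} = f^{2} - 12 f$
$U{\left(L \right)} 145 = 34 \left(-12 + 34\right) 145 = 34 \cdot 22 \cdot 145 = 748 \cdot 145 = 108460$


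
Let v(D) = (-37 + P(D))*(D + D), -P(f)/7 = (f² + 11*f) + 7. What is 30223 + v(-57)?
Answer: 2132383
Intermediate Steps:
P(f) = -49 - 77*f - 7*f² (P(f) = -7*((f² + 11*f) + 7) = -7*(7 + f² + 11*f) = -49 - 77*f - 7*f²)
v(D) = 2*D*(-86 - 77*D - 7*D²) (v(D) = (-37 + (-49 - 77*D - 7*D²))*(D + D) = (-86 - 77*D - 7*D²)*(2*D) = 2*D*(-86 - 77*D - 7*D²))
30223 + v(-57) = 30223 - 2*(-57)*(86 + 7*(-57)² + 77*(-57)) = 30223 - 2*(-57)*(86 + 7*3249 - 4389) = 30223 - 2*(-57)*(86 + 22743 - 4389) = 30223 - 2*(-57)*18440 = 30223 + 2102160 = 2132383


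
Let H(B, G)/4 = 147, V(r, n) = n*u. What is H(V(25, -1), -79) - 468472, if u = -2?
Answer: -467884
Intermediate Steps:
V(r, n) = -2*n (V(r, n) = n*(-2) = -2*n)
H(B, G) = 588 (H(B, G) = 4*147 = 588)
H(V(25, -1), -79) - 468472 = 588 - 468472 = -467884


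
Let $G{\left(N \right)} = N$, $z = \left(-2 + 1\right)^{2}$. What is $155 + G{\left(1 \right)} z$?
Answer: $156$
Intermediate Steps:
$z = 1$ ($z = \left(-1\right)^{2} = 1$)
$155 + G{\left(1 \right)} z = 155 + 1 \cdot 1 = 155 + 1 = 156$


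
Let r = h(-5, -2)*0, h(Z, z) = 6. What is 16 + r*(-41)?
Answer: 16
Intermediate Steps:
r = 0 (r = 6*0 = 0)
16 + r*(-41) = 16 + 0*(-41) = 16 + 0 = 16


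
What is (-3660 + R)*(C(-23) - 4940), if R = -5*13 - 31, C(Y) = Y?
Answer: 18641028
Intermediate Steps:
R = -96 (R = -65 - 31 = -96)
(-3660 + R)*(C(-23) - 4940) = (-3660 - 96)*(-23 - 4940) = -3756*(-4963) = 18641028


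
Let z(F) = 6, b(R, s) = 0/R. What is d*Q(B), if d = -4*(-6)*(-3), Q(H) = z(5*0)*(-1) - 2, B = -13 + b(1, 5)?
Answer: 576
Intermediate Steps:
b(R, s) = 0
B = -13 (B = -13 + 0 = -13)
Q(H) = -8 (Q(H) = 6*(-1) - 2 = -6 - 2 = -8)
d = -72 (d = 24*(-3) = -72)
d*Q(B) = -72*(-8) = 576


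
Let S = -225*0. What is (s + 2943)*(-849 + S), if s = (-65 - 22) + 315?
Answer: -2692179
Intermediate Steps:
s = 228 (s = -87 + 315 = 228)
S = 0
(s + 2943)*(-849 + S) = (228 + 2943)*(-849 + 0) = 3171*(-849) = -2692179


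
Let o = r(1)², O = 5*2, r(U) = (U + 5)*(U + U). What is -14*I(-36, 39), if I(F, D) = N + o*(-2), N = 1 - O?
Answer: 4158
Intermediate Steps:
r(U) = 2*U*(5 + U) (r(U) = (5 + U)*(2*U) = 2*U*(5 + U))
O = 10
N = -9 (N = 1 - 1*10 = 1 - 10 = -9)
o = 144 (o = (2*1*(5 + 1))² = (2*1*6)² = 12² = 144)
I(F, D) = -297 (I(F, D) = -9 + 144*(-2) = -9 - 288 = -297)
-14*I(-36, 39) = -14*(-297) = 4158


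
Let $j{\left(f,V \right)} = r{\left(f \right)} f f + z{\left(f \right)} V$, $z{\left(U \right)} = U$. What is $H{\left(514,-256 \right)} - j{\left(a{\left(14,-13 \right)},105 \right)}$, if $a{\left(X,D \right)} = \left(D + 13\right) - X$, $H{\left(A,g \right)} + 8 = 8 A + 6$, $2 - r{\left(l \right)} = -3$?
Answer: $4600$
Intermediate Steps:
$r{\left(l \right)} = 5$ ($r{\left(l \right)} = 2 - -3 = 2 + 3 = 5$)
$H{\left(A,g \right)} = -2 + 8 A$ ($H{\left(A,g \right)} = -8 + \left(8 A + 6\right) = -8 + \left(6 + 8 A\right) = -2 + 8 A$)
$a{\left(X,D \right)} = 13 + D - X$ ($a{\left(X,D \right)} = \left(13 + D\right) - X = 13 + D - X$)
$j{\left(f,V \right)} = 5 f^{2} + V f$ ($j{\left(f,V \right)} = 5 f f + f V = 5 f^{2} + V f$)
$H{\left(514,-256 \right)} - j{\left(a{\left(14,-13 \right)},105 \right)} = \left(-2 + 8 \cdot 514\right) - \left(13 - 13 - 14\right) \left(105 + 5 \left(13 - 13 - 14\right)\right) = \left(-2 + 4112\right) - \left(13 - 13 - 14\right) \left(105 + 5 \left(13 - 13 - 14\right)\right) = 4110 - - 14 \left(105 + 5 \left(-14\right)\right) = 4110 - - 14 \left(105 - 70\right) = 4110 - \left(-14\right) 35 = 4110 - -490 = 4110 + 490 = 4600$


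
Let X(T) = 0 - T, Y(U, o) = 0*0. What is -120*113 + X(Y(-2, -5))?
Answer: -13560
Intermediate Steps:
Y(U, o) = 0
X(T) = -T
-120*113 + X(Y(-2, -5)) = -120*113 - 1*0 = -13560 + 0 = -13560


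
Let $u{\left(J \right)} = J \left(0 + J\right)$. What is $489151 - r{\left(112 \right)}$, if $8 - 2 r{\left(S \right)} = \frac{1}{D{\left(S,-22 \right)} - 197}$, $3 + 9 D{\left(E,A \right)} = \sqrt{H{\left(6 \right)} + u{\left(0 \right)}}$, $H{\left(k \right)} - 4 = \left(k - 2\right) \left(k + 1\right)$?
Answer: $\frac{192855008397}{394268} - \frac{9 \sqrt{2}}{1577072} \approx 4.8915 \cdot 10^{5}$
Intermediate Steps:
$H{\left(k \right)} = 4 + \left(1 + k\right) \left(-2 + k\right)$ ($H{\left(k \right)} = 4 + \left(k - 2\right) \left(k + 1\right) = 4 + \left(-2 + k\right) \left(1 + k\right) = 4 + \left(1 + k\right) \left(-2 + k\right)$)
$u{\left(J \right)} = J^{2}$ ($u{\left(J \right)} = J J = J^{2}$)
$D{\left(E,A \right)} = - \frac{1}{3} + \frac{4 \sqrt{2}}{9}$ ($D{\left(E,A \right)} = - \frac{1}{3} + \frac{\sqrt{\left(2 + 6^{2} - 6\right) + 0^{2}}}{9} = - \frac{1}{3} + \frac{\sqrt{\left(2 + 36 - 6\right) + 0}}{9} = - \frac{1}{3} + \frac{\sqrt{32 + 0}}{9} = - \frac{1}{3} + \frac{\sqrt{32}}{9} = - \frac{1}{3} + \frac{4 \sqrt{2}}{9}$)
$r{\left(S \right)} = 4 - \frac{1}{2 \left(- \frac{592}{3} + \frac{4 \sqrt{2}}{9}\right)}$ ($r{\left(S \right)} = 4 - \frac{1}{2 \left(\left(- \frac{1}{3} + \frac{4 \sqrt{2}}{9}\right) - 197\right)} = 4 - \frac{1}{2 \left(- \frac{592}{3} + \frac{4 \sqrt{2}}{9}\right)}$)
$489151 - r{\left(112 \right)} = 489151 - \left(\frac{1578071}{394268} + \frac{9 \sqrt{2}}{1577072}\right) = \frac{192855008397}{394268} - \frac{9 \sqrt{2}}{1577072}$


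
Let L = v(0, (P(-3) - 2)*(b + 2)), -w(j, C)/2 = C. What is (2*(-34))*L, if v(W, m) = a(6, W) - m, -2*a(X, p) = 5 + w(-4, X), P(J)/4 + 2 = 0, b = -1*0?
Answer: -1598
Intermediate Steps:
w(j, C) = -2*C
b = 0
P(J) = -8 (P(J) = -8 + 4*0 = -8 + 0 = -8)
a(X, p) = -5/2 + X (a(X, p) = -(5 - 2*X)/2 = -5/2 + X)
v(W, m) = 7/2 - m (v(W, m) = (-5/2 + 6) - m = 7/2 - m)
L = 47/2 (L = 7/2 - (-8 - 2)*(0 + 2) = 7/2 - (-10)*2 = 7/2 - 1*(-20) = 7/2 + 20 = 47/2 ≈ 23.500)
(2*(-34))*L = (2*(-34))*(47/2) = -68*47/2 = -1598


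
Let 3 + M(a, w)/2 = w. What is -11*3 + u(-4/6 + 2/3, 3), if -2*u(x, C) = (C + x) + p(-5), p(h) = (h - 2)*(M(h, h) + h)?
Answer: -108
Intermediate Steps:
M(a, w) = -6 + 2*w
p(h) = (-6 + 3*h)*(-2 + h) (p(h) = (h - 2)*((-6 + 2*h) + h) = (-2 + h)*(-6 + 3*h) = (-6 + 3*h)*(-2 + h))
u(x, C) = -147/2 - C/2 - x/2 (u(x, C) = -((C + x) + (12 - 12*(-5) + 3*(-5)²))/2 = -((C + x) + (12 + 60 + 3*25))/2 = -((C + x) + (12 + 60 + 75))/2 = -((C + x) + 147)/2 = -(147 + C + x)/2 = -147/2 - C/2 - x/2)
-11*3 + u(-4/6 + 2/3, 3) = -11*3 + (-147/2 - ½*3 - (-4/6 + 2/3)/2) = -33 + (-147/2 - 3/2 - (-4*⅙ + 2*(⅓))/2) = -33 + (-147/2 - 3/2 - (-⅔ + ⅔)/2) = -33 + (-147/2 - 3/2 - ½*0) = -33 + (-147/2 - 3/2 + 0) = -33 - 75 = -108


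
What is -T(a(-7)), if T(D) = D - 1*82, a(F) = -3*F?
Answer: 61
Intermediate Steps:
T(D) = -82 + D (T(D) = D - 82 = -82 + D)
-T(a(-7)) = -(-82 - 3*(-7)) = -(-82 + 21) = -1*(-61) = 61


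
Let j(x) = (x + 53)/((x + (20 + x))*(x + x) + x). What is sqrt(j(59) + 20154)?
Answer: sqrt(5383007232362)/16343 ≈ 141.96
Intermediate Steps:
j(x) = (53 + x)/(x + 2*x*(20 + 2*x)) (j(x) = (53 + x)/((20 + 2*x)*(2*x) + x) = (53 + x)/(2*x*(20 + 2*x) + x) = (53 + x)/(x + 2*x*(20 + 2*x)))
sqrt(j(59) + 20154) = sqrt((53 + 59)/(59*(41 + 4*59)) + 20154) = sqrt((1/59)*112/(41 + 236) + 20154) = sqrt((1/59)*112/277 + 20154) = sqrt((1/59)*(1/277)*112 + 20154) = sqrt(112/16343 + 20154) = sqrt(329376934/16343) = sqrt(5383007232362)/16343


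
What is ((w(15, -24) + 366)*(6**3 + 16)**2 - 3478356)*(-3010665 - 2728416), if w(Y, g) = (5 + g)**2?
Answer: -204607948175052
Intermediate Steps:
((w(15, -24) + 366)*(6**3 + 16)**2 - 3478356)*(-3010665 - 2728416) = (((5 - 24)**2 + 366)*(6**3 + 16)**2 - 3478356)*(-3010665 - 2728416) = (((-19)**2 + 366)*(216 + 16)**2 - 3478356)*(-5739081) = ((361 + 366)*232**2 - 3478356)*(-5739081) = (727*53824 - 3478356)*(-5739081) = (39130048 - 3478356)*(-5739081) = 35651692*(-5739081) = -204607948175052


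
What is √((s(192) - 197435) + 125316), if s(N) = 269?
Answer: 5*I*√2874 ≈ 268.05*I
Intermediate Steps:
√((s(192) - 197435) + 125316) = √((269 - 197435) + 125316) = √(-197166 + 125316) = √(-71850) = 5*I*√2874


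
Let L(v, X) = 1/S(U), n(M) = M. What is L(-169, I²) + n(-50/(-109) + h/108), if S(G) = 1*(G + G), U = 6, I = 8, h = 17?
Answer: 4117/5886 ≈ 0.69946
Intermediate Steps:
S(G) = 2*G (S(G) = 1*(2*G) = 2*G)
L(v, X) = 1/12 (L(v, X) = 1/(2*6) = 1/12)
L(-169, I²) + n(-50/(-109) + h/108) = 1/12 + (-50/(-109) + 17/108) = 1/12 + (-50*(-1/109) + 17*(1/108)) = 1/12 + (50/109 + 17/108) = 1/12 + 7253/11772 = 4117/5886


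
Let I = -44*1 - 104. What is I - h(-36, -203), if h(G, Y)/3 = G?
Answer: -40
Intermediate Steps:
h(G, Y) = 3*G
I = -148 (I = -44 - 104 = -148)
I - h(-36, -203) = -148 - 3*(-36) = -148 - 1*(-108) = -148 + 108 = -40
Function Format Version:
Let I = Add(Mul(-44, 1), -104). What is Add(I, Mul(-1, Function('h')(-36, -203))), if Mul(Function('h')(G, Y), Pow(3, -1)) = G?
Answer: -40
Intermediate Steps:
Function('h')(G, Y) = Mul(3, G)
I = -148 (I = Add(-44, -104) = -148)
Add(I, Mul(-1, Function('h')(-36, -203))) = Add(-148, Mul(-1, Mul(3, -36))) = Add(-148, Mul(-1, -108)) = Add(-148, 108) = -40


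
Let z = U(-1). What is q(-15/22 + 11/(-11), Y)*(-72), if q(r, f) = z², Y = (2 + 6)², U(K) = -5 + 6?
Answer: -72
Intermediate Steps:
U(K) = 1
Y = 64 (Y = 8² = 64)
z = 1
q(r, f) = 1 (q(r, f) = 1² = 1)
q(-15/22 + 11/(-11), Y)*(-72) = 1*(-72) = -72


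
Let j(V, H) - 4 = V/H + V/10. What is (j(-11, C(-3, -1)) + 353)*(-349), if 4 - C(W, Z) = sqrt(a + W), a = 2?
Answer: -20961987/170 + 3839*I/17 ≈ -1.2331e+5 + 225.82*I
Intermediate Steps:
C(W, Z) = 4 - sqrt(2 + W)
j(V, H) = 4 + V/10 + V/H (j(V, H) = 4 + (V/H + V/10) = 4 + (V/10 + V/H) = 4 + V/10 + V/H)
(j(-11, C(-3, -1)) + 353)*(-349) = ((4 + (1/10)*(-11) - 11/(4 - sqrt(2 - 3))) + 353)*(-349) = ((4 - 11/10 - 11/(4 - sqrt(-1))) + 353)*(-349) = ((4 - 11/10 - 11*(4 + I)/17) + 353)*(-349) = ((29/10 - 11*(4 + I)/17) + 353)*(-349) = (3559/10 - 11*(4 + I)/17)*(-349) = -1242091/10 + 3839*(4 + I)/17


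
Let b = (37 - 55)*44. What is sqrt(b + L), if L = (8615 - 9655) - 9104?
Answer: 2*I*sqrt(2734) ≈ 104.58*I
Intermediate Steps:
b = -792 (b = -18*44 = -792)
L = -10144 (L = -1040 - 9104 = -10144)
sqrt(b + L) = sqrt(-792 - 10144) = sqrt(-10936) = 2*I*sqrt(2734)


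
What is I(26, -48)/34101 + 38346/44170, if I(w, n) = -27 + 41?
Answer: 93446809/107588655 ≈ 0.86856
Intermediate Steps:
I(w, n) = 14
I(26, -48)/34101 + 38346/44170 = 14/34101 + 38346/44170 = 14*(1/34101) + 38346*(1/44170) = 14/34101 + 2739/3155 = 93446809/107588655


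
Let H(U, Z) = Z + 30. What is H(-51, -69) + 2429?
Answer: 2390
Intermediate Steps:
H(U, Z) = 30 + Z
H(-51, -69) + 2429 = (30 - 69) + 2429 = -39 + 2429 = 2390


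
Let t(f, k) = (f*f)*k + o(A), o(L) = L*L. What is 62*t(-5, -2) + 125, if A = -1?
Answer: -2913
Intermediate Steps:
o(L) = L²
t(f, k) = 1 + k*f² (t(f, k) = (f*f)*k + (-1)² = f²*k + 1 = k*f² + 1 = 1 + k*f²)
62*t(-5, -2) + 125 = 62*(1 - 2*(-5)²) + 125 = 62*(1 - 2*25) + 125 = 62*(1 - 50) + 125 = 62*(-49) + 125 = -3038 + 125 = -2913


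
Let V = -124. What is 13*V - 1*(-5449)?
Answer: 3837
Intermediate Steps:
13*V - 1*(-5449) = 13*(-124) - 1*(-5449) = -1612 + 5449 = 3837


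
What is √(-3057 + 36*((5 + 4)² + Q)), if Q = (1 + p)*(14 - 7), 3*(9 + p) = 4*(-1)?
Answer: 3*I*√277 ≈ 49.93*I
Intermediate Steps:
p = -31/3 (p = -9 + (4*(-1))/3 = -9 + (⅓)*(-4) = -9 - 4/3 = -31/3 ≈ -10.333)
Q = -196/3 (Q = (1 - 31/3)*(14 - 7) = -28/3*7 = -196/3 ≈ -65.333)
√(-3057 + 36*((5 + 4)² + Q)) = √(-3057 + 36*((5 + 4)² - 196/3)) = √(-3057 + 36*(9² - 196/3)) = √(-3057 + 36*(81 - 196/3)) = √(-3057 + 36*(47/3)) = √(-3057 + 564) = √(-2493) = 3*I*√277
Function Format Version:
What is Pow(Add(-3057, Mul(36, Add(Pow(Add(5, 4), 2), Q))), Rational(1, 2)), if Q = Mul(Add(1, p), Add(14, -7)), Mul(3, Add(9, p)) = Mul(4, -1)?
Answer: Mul(3, I, Pow(277, Rational(1, 2))) ≈ Mul(49.930, I)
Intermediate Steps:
p = Rational(-31, 3) (p = Add(-9, Mul(Rational(1, 3), Mul(4, -1))) = Add(-9, Mul(Rational(1, 3), -4)) = Add(-9, Rational(-4, 3)) = Rational(-31, 3) ≈ -10.333)
Q = Rational(-196, 3) (Q = Mul(Add(1, Rational(-31, 3)), Add(14, -7)) = Mul(Rational(-28, 3), 7) = Rational(-196, 3) ≈ -65.333)
Pow(Add(-3057, Mul(36, Add(Pow(Add(5, 4), 2), Q))), Rational(1, 2)) = Pow(Add(-3057, Mul(36, Add(Pow(Add(5, 4), 2), Rational(-196, 3)))), Rational(1, 2)) = Pow(Add(-3057, Mul(36, Add(Pow(9, 2), Rational(-196, 3)))), Rational(1, 2)) = Pow(Add(-3057, Mul(36, Add(81, Rational(-196, 3)))), Rational(1, 2)) = Pow(Add(-3057, Mul(36, Rational(47, 3))), Rational(1, 2)) = Pow(Add(-3057, 564), Rational(1, 2)) = Pow(-2493, Rational(1, 2)) = Mul(3, I, Pow(277, Rational(1, 2)))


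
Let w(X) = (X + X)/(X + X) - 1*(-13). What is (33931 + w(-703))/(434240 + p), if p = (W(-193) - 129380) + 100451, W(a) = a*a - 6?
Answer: 11315/147518 ≈ 0.076702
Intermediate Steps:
W(a) = -6 + a² (W(a) = a² - 6 = -6 + a²)
w(X) = 14 (w(X) = (2*X)/((2*X)) + 13 = (2*X)*(1/(2*X)) + 13 = 1 + 13 = 14)
p = 8314 (p = ((-6 + (-193)²) - 129380) + 100451 = ((-6 + 37249) - 129380) + 100451 = (37243 - 129380) + 100451 = -92137 + 100451 = 8314)
(33931 + w(-703))/(434240 + p) = (33931 + 14)/(434240 + 8314) = 33945/442554 = 33945*(1/442554) = 11315/147518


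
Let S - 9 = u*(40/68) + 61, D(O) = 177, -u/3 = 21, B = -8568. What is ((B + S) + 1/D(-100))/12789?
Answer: -25681975/38482101 ≈ -0.66737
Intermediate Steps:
u = -63 (u = -3*21 = -63)
S = 560/17 (S = 9 + (-2520/68 + 61) = 9 + (-63*10/17 + 61) = 9 + (-630/17 + 61) = 9 + 407/17 = 560/17 ≈ 32.941)
((B + S) + 1/D(-100))/12789 = ((-8568 + 560/17) + 1/177)/12789 = (-145096/17 + 1/177)*(1/12789) = -25681975/3009*1/12789 = -25681975/38482101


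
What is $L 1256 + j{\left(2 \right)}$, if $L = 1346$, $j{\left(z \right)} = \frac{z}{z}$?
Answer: $1690577$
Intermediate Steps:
$j{\left(z \right)} = 1$
$L 1256 + j{\left(2 \right)} = 1346 \cdot 1256 + 1 = 1690576 + 1 = 1690577$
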